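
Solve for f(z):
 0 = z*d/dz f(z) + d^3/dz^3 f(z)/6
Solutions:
 f(z) = C1 + Integral(C2*airyai(-6^(1/3)*z) + C3*airybi(-6^(1/3)*z), z)


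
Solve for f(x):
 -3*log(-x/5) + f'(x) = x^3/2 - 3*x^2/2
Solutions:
 f(x) = C1 + x^4/8 - x^3/2 + 3*x*log(-x) + 3*x*(-log(5) - 1)


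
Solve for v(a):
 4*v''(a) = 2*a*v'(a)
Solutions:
 v(a) = C1 + C2*erfi(a/2)


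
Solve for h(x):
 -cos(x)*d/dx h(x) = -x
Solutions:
 h(x) = C1 + Integral(x/cos(x), x)


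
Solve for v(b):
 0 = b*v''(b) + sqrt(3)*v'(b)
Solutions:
 v(b) = C1 + C2*b^(1 - sqrt(3))


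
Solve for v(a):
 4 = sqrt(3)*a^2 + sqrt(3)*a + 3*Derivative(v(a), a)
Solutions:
 v(a) = C1 - sqrt(3)*a^3/9 - sqrt(3)*a^2/6 + 4*a/3


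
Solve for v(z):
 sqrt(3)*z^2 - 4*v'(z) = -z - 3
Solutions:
 v(z) = C1 + sqrt(3)*z^3/12 + z^2/8 + 3*z/4


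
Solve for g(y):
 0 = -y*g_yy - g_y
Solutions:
 g(y) = C1 + C2*log(y)


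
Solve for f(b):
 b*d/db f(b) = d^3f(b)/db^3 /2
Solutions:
 f(b) = C1 + Integral(C2*airyai(2^(1/3)*b) + C3*airybi(2^(1/3)*b), b)


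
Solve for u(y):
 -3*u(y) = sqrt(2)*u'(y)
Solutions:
 u(y) = C1*exp(-3*sqrt(2)*y/2)


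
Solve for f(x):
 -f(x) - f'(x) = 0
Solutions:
 f(x) = C1*exp(-x)


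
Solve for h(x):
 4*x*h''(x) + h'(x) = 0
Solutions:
 h(x) = C1 + C2*x^(3/4)


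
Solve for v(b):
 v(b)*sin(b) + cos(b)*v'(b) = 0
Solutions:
 v(b) = C1*cos(b)


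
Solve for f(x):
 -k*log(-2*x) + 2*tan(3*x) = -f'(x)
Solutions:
 f(x) = C1 + k*x*(log(-x) - 1) + k*x*log(2) + 2*log(cos(3*x))/3


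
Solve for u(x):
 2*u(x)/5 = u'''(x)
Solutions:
 u(x) = C3*exp(2^(1/3)*5^(2/3)*x/5) + (C1*sin(2^(1/3)*sqrt(3)*5^(2/3)*x/10) + C2*cos(2^(1/3)*sqrt(3)*5^(2/3)*x/10))*exp(-2^(1/3)*5^(2/3)*x/10)


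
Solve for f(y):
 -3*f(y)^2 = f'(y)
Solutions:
 f(y) = 1/(C1 + 3*y)


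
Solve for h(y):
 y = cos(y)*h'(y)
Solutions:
 h(y) = C1 + Integral(y/cos(y), y)


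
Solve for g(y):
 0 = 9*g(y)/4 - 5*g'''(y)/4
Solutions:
 g(y) = C3*exp(15^(2/3)*y/5) + (C1*sin(3*3^(1/6)*5^(2/3)*y/10) + C2*cos(3*3^(1/6)*5^(2/3)*y/10))*exp(-15^(2/3)*y/10)


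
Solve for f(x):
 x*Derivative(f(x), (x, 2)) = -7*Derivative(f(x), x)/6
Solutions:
 f(x) = C1 + C2/x^(1/6)


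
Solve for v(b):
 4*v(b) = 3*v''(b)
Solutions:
 v(b) = C1*exp(-2*sqrt(3)*b/3) + C2*exp(2*sqrt(3)*b/3)


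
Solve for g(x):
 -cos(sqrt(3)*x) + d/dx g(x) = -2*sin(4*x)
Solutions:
 g(x) = C1 + sqrt(3)*sin(sqrt(3)*x)/3 + cos(4*x)/2


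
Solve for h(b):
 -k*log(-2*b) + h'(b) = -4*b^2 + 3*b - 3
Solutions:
 h(b) = C1 - 4*b^3/3 + 3*b^2/2 + b*k*log(-b) + b*(-k + k*log(2) - 3)


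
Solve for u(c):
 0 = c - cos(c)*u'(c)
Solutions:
 u(c) = C1 + Integral(c/cos(c), c)


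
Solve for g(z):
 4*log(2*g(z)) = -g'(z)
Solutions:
 Integral(1/(log(_y) + log(2)), (_y, g(z)))/4 = C1 - z


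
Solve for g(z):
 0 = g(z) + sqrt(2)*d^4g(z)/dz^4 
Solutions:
 g(z) = (C1*sin(2^(3/8)*z/2) + C2*cos(2^(3/8)*z/2))*exp(-2^(3/8)*z/2) + (C3*sin(2^(3/8)*z/2) + C4*cos(2^(3/8)*z/2))*exp(2^(3/8)*z/2)


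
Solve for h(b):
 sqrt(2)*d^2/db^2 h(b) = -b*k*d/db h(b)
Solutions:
 h(b) = Piecewise((-2^(3/4)*sqrt(pi)*C1*erf(2^(1/4)*b*sqrt(k)/2)/(2*sqrt(k)) - C2, (k > 0) | (k < 0)), (-C1*b - C2, True))


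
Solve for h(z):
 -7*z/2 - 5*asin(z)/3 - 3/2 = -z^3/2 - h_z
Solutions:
 h(z) = C1 - z^4/8 + 7*z^2/4 + 5*z*asin(z)/3 + 3*z/2 + 5*sqrt(1 - z^2)/3


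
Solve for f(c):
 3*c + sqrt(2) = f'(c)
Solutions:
 f(c) = C1 + 3*c^2/2 + sqrt(2)*c


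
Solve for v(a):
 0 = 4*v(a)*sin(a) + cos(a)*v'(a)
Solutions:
 v(a) = C1*cos(a)^4


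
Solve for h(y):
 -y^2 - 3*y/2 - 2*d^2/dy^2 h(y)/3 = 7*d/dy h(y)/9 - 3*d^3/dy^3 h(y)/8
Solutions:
 h(y) = C1 + C2*exp(2*y*(4 - sqrt(58))/9) + C3*exp(2*y*(4 + sqrt(58))/9) - 3*y^3/7 + 27*y^2/196 - 2025*y/1372


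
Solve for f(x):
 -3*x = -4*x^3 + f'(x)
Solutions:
 f(x) = C1 + x^4 - 3*x^2/2


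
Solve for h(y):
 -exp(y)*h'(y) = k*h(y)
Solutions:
 h(y) = C1*exp(k*exp(-y))


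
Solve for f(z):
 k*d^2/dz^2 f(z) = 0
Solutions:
 f(z) = C1 + C2*z


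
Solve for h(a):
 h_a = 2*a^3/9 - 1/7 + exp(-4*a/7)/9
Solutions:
 h(a) = C1 + a^4/18 - a/7 - 7*exp(-4*a/7)/36


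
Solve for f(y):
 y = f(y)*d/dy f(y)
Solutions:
 f(y) = -sqrt(C1 + y^2)
 f(y) = sqrt(C1 + y^2)


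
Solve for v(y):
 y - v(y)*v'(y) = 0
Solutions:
 v(y) = -sqrt(C1 + y^2)
 v(y) = sqrt(C1 + y^2)


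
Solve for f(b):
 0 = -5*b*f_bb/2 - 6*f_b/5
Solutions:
 f(b) = C1 + C2*b^(13/25)


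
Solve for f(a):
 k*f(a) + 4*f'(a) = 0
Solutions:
 f(a) = C1*exp(-a*k/4)


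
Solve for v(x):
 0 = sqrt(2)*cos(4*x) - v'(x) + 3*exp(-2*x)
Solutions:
 v(x) = C1 + sqrt(2)*sin(4*x)/4 - 3*exp(-2*x)/2


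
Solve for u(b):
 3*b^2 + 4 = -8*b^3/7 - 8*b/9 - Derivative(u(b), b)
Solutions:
 u(b) = C1 - 2*b^4/7 - b^3 - 4*b^2/9 - 4*b


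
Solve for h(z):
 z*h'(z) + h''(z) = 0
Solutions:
 h(z) = C1 + C2*erf(sqrt(2)*z/2)


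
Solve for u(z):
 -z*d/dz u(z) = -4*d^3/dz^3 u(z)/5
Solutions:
 u(z) = C1 + Integral(C2*airyai(10^(1/3)*z/2) + C3*airybi(10^(1/3)*z/2), z)


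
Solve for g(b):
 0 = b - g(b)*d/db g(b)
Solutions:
 g(b) = -sqrt(C1 + b^2)
 g(b) = sqrt(C1 + b^2)


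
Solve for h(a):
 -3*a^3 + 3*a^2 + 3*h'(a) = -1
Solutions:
 h(a) = C1 + a^4/4 - a^3/3 - a/3


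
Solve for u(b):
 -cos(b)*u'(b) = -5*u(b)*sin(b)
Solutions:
 u(b) = C1/cos(b)^5


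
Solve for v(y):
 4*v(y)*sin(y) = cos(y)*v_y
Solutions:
 v(y) = C1/cos(y)^4


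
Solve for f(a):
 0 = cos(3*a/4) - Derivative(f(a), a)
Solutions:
 f(a) = C1 + 4*sin(3*a/4)/3


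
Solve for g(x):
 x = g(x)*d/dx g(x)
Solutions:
 g(x) = -sqrt(C1 + x^2)
 g(x) = sqrt(C1 + x^2)


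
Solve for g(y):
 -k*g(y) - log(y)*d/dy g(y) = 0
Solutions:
 g(y) = C1*exp(-k*li(y))


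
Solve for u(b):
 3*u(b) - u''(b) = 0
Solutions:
 u(b) = C1*exp(-sqrt(3)*b) + C2*exp(sqrt(3)*b)


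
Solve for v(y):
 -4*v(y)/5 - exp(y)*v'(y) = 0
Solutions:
 v(y) = C1*exp(4*exp(-y)/5)


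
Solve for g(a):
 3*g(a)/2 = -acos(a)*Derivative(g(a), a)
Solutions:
 g(a) = C1*exp(-3*Integral(1/acos(a), a)/2)


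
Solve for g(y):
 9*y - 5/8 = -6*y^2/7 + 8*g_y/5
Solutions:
 g(y) = C1 + 5*y^3/28 + 45*y^2/16 - 25*y/64


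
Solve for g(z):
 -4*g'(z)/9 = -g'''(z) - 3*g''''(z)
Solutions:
 g(z) = C1 + C2*exp(-z*((6*sqrt(78) + 53)^(-1/3) + 2 + (6*sqrt(78) + 53)^(1/3))/18)*sin(sqrt(3)*z*(-(6*sqrt(78) + 53)^(1/3) + (6*sqrt(78) + 53)^(-1/3))/18) + C3*exp(-z*((6*sqrt(78) + 53)^(-1/3) + 2 + (6*sqrt(78) + 53)^(1/3))/18)*cos(sqrt(3)*z*(-(6*sqrt(78) + 53)^(1/3) + (6*sqrt(78) + 53)^(-1/3))/18) + C4*exp(z*(-1 + (6*sqrt(78) + 53)^(-1/3) + (6*sqrt(78) + 53)^(1/3))/9)


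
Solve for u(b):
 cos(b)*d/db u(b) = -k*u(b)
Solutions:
 u(b) = C1*exp(k*(log(sin(b) - 1) - log(sin(b) + 1))/2)


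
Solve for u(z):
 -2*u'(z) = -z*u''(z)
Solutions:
 u(z) = C1 + C2*z^3


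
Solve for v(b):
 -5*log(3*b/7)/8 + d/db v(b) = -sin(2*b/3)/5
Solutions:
 v(b) = C1 + 5*b*log(b)/8 - 5*b*log(7)/8 - 5*b/8 + 5*b*log(3)/8 + 3*cos(2*b/3)/10


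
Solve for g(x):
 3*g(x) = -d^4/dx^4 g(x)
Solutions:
 g(x) = (C1*sin(sqrt(2)*3^(1/4)*x/2) + C2*cos(sqrt(2)*3^(1/4)*x/2))*exp(-sqrt(2)*3^(1/4)*x/2) + (C3*sin(sqrt(2)*3^(1/4)*x/2) + C4*cos(sqrt(2)*3^(1/4)*x/2))*exp(sqrt(2)*3^(1/4)*x/2)


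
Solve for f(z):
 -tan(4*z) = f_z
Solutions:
 f(z) = C1 + log(cos(4*z))/4


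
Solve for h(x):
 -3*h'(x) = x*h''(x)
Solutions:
 h(x) = C1 + C2/x^2


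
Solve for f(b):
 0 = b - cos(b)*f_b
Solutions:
 f(b) = C1 + Integral(b/cos(b), b)


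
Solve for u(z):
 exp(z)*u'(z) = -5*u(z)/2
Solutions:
 u(z) = C1*exp(5*exp(-z)/2)


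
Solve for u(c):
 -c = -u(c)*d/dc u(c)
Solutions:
 u(c) = -sqrt(C1 + c^2)
 u(c) = sqrt(C1 + c^2)


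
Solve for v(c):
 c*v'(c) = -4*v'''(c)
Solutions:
 v(c) = C1 + Integral(C2*airyai(-2^(1/3)*c/2) + C3*airybi(-2^(1/3)*c/2), c)


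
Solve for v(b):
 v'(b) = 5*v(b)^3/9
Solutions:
 v(b) = -3*sqrt(2)*sqrt(-1/(C1 + 5*b))/2
 v(b) = 3*sqrt(2)*sqrt(-1/(C1 + 5*b))/2


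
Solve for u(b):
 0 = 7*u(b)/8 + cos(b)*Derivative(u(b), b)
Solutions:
 u(b) = C1*(sin(b) - 1)^(7/16)/(sin(b) + 1)^(7/16)


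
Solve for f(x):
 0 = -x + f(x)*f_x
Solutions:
 f(x) = -sqrt(C1 + x^2)
 f(x) = sqrt(C1 + x^2)


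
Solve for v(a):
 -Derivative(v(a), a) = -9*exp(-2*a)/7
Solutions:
 v(a) = C1 - 9*exp(-2*a)/14


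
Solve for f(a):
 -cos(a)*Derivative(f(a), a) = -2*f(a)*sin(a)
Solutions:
 f(a) = C1/cos(a)^2


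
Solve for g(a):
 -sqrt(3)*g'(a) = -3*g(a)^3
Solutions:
 g(a) = -sqrt(2)*sqrt(-1/(C1 + sqrt(3)*a))/2
 g(a) = sqrt(2)*sqrt(-1/(C1 + sqrt(3)*a))/2


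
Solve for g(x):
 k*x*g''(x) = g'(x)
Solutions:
 g(x) = C1 + x^(((re(k) + 1)*re(k) + im(k)^2)/(re(k)^2 + im(k)^2))*(C2*sin(log(x)*Abs(im(k))/(re(k)^2 + im(k)^2)) + C3*cos(log(x)*im(k)/(re(k)^2 + im(k)^2)))


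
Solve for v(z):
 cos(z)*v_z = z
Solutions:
 v(z) = C1 + Integral(z/cos(z), z)


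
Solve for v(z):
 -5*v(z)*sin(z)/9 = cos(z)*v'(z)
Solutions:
 v(z) = C1*cos(z)^(5/9)


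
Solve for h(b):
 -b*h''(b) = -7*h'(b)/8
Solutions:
 h(b) = C1 + C2*b^(15/8)


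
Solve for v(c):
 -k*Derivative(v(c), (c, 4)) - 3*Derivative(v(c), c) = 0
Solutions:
 v(c) = C1 + C2*exp(3^(1/3)*c*(-1/k)^(1/3)) + C3*exp(c*(-1/k)^(1/3)*(-3^(1/3) + 3^(5/6)*I)/2) + C4*exp(-c*(-1/k)^(1/3)*(3^(1/3) + 3^(5/6)*I)/2)


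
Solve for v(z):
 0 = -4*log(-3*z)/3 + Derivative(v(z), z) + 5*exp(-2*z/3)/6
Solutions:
 v(z) = C1 + 4*z*log(-z)/3 + 4*z*(-1 + log(3))/3 + 5*exp(-2*z/3)/4


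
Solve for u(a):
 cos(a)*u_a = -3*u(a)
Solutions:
 u(a) = C1*(sin(a) - 1)^(3/2)/(sin(a) + 1)^(3/2)


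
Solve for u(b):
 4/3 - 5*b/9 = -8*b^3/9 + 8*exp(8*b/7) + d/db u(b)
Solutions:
 u(b) = C1 + 2*b^4/9 - 5*b^2/18 + 4*b/3 - 7*exp(8*b/7)


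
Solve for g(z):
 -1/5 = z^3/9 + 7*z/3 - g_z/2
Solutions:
 g(z) = C1 + z^4/18 + 7*z^2/3 + 2*z/5


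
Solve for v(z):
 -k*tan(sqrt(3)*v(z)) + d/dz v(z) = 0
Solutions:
 v(z) = sqrt(3)*(pi - asin(C1*exp(sqrt(3)*k*z)))/3
 v(z) = sqrt(3)*asin(C1*exp(sqrt(3)*k*z))/3


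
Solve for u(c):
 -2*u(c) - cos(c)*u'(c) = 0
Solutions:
 u(c) = C1*(sin(c) - 1)/(sin(c) + 1)


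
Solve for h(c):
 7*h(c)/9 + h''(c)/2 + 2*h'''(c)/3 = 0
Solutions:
 h(c) = C1*exp(c*(-6 + 3*3^(1/3)/(4*sqrt(826) + 115)^(1/3) + 3^(2/3)*(4*sqrt(826) + 115)^(1/3))/24)*sin(3^(1/6)*c*(-(4*sqrt(826) + 115)^(1/3) + 3^(2/3)/(4*sqrt(826) + 115)^(1/3))/8) + C2*exp(c*(-6 + 3*3^(1/3)/(4*sqrt(826) + 115)^(1/3) + 3^(2/3)*(4*sqrt(826) + 115)^(1/3))/24)*cos(3^(1/6)*c*(-(4*sqrt(826) + 115)^(1/3) + 3^(2/3)/(4*sqrt(826) + 115)^(1/3))/8) + C3*exp(-c*(3*3^(1/3)/(4*sqrt(826) + 115)^(1/3) + 3 + 3^(2/3)*(4*sqrt(826) + 115)^(1/3))/12)


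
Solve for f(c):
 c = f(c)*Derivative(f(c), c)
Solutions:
 f(c) = -sqrt(C1 + c^2)
 f(c) = sqrt(C1 + c^2)


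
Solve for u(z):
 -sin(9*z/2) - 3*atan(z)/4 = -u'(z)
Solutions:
 u(z) = C1 + 3*z*atan(z)/4 - 3*log(z^2 + 1)/8 - 2*cos(9*z/2)/9


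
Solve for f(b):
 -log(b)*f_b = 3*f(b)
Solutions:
 f(b) = C1*exp(-3*li(b))


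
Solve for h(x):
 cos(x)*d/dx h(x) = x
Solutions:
 h(x) = C1 + Integral(x/cos(x), x)


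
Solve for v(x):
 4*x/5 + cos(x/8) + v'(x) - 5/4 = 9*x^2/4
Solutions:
 v(x) = C1 + 3*x^3/4 - 2*x^2/5 + 5*x/4 - 8*sin(x/8)


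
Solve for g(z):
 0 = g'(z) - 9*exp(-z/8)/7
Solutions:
 g(z) = C1 - 72*exp(-z/8)/7


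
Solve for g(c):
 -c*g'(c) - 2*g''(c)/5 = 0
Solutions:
 g(c) = C1 + C2*erf(sqrt(5)*c/2)


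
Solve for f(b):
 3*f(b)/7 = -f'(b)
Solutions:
 f(b) = C1*exp(-3*b/7)


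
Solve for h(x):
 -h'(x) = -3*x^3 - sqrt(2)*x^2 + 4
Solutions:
 h(x) = C1 + 3*x^4/4 + sqrt(2)*x^3/3 - 4*x


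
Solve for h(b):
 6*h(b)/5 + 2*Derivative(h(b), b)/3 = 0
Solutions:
 h(b) = C1*exp(-9*b/5)


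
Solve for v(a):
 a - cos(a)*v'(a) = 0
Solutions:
 v(a) = C1 + Integral(a/cos(a), a)


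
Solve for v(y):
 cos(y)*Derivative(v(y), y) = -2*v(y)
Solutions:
 v(y) = C1*(sin(y) - 1)/(sin(y) + 1)


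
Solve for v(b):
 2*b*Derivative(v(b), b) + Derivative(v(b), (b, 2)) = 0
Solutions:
 v(b) = C1 + C2*erf(b)


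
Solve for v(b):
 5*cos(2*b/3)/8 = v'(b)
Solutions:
 v(b) = C1 + 15*sin(2*b/3)/16


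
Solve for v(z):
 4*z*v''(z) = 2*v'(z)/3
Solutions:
 v(z) = C1 + C2*z^(7/6)


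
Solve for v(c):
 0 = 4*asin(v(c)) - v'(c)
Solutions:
 Integral(1/asin(_y), (_y, v(c))) = C1 + 4*c


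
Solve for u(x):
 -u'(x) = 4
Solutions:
 u(x) = C1 - 4*x


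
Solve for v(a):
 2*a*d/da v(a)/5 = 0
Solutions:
 v(a) = C1


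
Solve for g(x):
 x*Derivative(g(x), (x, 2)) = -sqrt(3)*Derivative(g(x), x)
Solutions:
 g(x) = C1 + C2*x^(1 - sqrt(3))


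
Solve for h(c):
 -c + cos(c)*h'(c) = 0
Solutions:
 h(c) = C1 + Integral(c/cos(c), c)


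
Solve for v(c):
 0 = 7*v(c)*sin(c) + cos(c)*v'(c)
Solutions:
 v(c) = C1*cos(c)^7


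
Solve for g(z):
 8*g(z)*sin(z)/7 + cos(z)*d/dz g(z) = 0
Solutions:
 g(z) = C1*cos(z)^(8/7)


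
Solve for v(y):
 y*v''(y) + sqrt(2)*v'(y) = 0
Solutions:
 v(y) = C1 + C2*y^(1 - sqrt(2))


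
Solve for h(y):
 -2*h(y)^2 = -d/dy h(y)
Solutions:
 h(y) = -1/(C1 + 2*y)


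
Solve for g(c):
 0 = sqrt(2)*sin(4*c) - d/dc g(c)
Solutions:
 g(c) = C1 - sqrt(2)*cos(4*c)/4


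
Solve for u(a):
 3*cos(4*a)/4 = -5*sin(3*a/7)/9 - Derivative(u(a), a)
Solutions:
 u(a) = C1 - 3*sin(4*a)/16 + 35*cos(3*a/7)/27


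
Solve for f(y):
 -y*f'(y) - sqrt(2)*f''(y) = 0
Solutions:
 f(y) = C1 + C2*erf(2^(1/4)*y/2)


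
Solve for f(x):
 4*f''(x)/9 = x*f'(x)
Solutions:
 f(x) = C1 + C2*erfi(3*sqrt(2)*x/4)


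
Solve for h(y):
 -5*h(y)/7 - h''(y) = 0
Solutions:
 h(y) = C1*sin(sqrt(35)*y/7) + C2*cos(sqrt(35)*y/7)


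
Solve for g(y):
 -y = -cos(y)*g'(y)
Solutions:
 g(y) = C1 + Integral(y/cos(y), y)


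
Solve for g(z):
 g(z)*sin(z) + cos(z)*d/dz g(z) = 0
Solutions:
 g(z) = C1*cos(z)


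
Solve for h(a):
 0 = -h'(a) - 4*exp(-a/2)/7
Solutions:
 h(a) = C1 + 8*exp(-a/2)/7


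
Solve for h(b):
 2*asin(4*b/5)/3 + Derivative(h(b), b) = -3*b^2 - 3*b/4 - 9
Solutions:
 h(b) = C1 - b^3 - 3*b^2/8 - 2*b*asin(4*b/5)/3 - 9*b - sqrt(25 - 16*b^2)/6


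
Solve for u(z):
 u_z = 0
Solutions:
 u(z) = C1


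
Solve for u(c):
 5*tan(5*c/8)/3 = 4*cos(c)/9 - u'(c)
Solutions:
 u(c) = C1 + 8*log(cos(5*c/8))/3 + 4*sin(c)/9


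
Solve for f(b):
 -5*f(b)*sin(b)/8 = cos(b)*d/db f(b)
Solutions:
 f(b) = C1*cos(b)^(5/8)


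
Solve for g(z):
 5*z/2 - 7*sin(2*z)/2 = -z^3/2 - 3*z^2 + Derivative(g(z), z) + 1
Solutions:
 g(z) = C1 + z^4/8 + z^3 + 5*z^2/4 - z + 7*cos(2*z)/4


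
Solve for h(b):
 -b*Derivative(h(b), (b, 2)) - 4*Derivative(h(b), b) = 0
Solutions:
 h(b) = C1 + C2/b^3


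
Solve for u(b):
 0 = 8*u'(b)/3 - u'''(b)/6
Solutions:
 u(b) = C1 + C2*exp(-4*b) + C3*exp(4*b)


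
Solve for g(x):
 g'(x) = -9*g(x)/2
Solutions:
 g(x) = C1*exp(-9*x/2)


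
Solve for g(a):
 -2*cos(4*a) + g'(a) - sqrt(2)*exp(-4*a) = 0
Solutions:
 g(a) = C1 + sin(4*a)/2 - sqrt(2)*exp(-4*a)/4


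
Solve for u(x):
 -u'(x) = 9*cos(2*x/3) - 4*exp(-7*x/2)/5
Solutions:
 u(x) = C1 - 27*sin(2*x/3)/2 - 8*exp(-7*x/2)/35


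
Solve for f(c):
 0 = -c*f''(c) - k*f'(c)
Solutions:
 f(c) = C1 + c^(1 - re(k))*(C2*sin(log(c)*Abs(im(k))) + C3*cos(log(c)*im(k)))


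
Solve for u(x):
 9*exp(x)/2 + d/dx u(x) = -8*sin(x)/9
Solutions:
 u(x) = C1 - 9*exp(x)/2 + 8*cos(x)/9


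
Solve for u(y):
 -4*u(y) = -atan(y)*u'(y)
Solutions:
 u(y) = C1*exp(4*Integral(1/atan(y), y))


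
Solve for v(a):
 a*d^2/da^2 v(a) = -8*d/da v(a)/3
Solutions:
 v(a) = C1 + C2/a^(5/3)


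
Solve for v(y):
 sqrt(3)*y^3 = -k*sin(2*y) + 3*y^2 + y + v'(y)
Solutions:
 v(y) = C1 - k*cos(2*y)/2 + sqrt(3)*y^4/4 - y^3 - y^2/2


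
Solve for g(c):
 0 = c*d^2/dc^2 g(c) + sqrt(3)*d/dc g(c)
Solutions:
 g(c) = C1 + C2*c^(1 - sqrt(3))


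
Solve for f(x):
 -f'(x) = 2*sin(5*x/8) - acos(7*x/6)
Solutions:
 f(x) = C1 + x*acos(7*x/6) - sqrt(36 - 49*x^2)/7 + 16*cos(5*x/8)/5


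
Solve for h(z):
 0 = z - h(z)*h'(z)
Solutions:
 h(z) = -sqrt(C1 + z^2)
 h(z) = sqrt(C1 + z^2)


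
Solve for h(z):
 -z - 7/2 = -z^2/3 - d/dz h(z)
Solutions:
 h(z) = C1 - z^3/9 + z^2/2 + 7*z/2


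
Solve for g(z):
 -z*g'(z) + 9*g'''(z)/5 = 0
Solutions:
 g(z) = C1 + Integral(C2*airyai(15^(1/3)*z/3) + C3*airybi(15^(1/3)*z/3), z)


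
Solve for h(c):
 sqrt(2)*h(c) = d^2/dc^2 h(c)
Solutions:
 h(c) = C1*exp(-2^(1/4)*c) + C2*exp(2^(1/4)*c)


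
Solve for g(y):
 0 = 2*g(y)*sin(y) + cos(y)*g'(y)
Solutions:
 g(y) = C1*cos(y)^2


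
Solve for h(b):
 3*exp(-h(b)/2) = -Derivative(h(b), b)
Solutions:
 h(b) = 2*log(C1 - 3*b/2)


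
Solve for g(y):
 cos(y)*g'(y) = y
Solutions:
 g(y) = C1 + Integral(y/cos(y), y)


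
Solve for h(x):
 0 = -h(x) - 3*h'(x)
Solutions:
 h(x) = C1*exp(-x/3)


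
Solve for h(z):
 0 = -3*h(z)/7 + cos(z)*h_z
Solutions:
 h(z) = C1*(sin(z) + 1)^(3/14)/(sin(z) - 1)^(3/14)


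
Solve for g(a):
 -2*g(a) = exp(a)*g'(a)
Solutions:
 g(a) = C1*exp(2*exp(-a))


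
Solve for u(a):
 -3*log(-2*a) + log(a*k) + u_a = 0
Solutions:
 u(a) = C1 + a*(-log(-k) - 2 + 3*log(2)) + 2*a*log(-a)


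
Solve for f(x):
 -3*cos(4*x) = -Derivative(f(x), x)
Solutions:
 f(x) = C1 + 3*sin(4*x)/4


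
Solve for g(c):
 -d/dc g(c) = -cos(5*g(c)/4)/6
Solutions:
 -c/6 - 2*log(sin(5*g(c)/4) - 1)/5 + 2*log(sin(5*g(c)/4) + 1)/5 = C1


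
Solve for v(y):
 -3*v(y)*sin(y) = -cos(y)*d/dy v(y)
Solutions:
 v(y) = C1/cos(y)^3


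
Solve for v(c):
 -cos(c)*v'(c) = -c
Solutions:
 v(c) = C1 + Integral(c/cos(c), c)


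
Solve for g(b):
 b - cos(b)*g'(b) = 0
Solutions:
 g(b) = C1 + Integral(b/cos(b), b)


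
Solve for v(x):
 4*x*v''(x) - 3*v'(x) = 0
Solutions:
 v(x) = C1 + C2*x^(7/4)


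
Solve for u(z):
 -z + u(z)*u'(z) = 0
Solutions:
 u(z) = -sqrt(C1 + z^2)
 u(z) = sqrt(C1 + z^2)


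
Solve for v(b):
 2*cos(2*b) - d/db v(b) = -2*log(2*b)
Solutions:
 v(b) = C1 + 2*b*log(b) - 2*b + 2*b*log(2) + sin(2*b)


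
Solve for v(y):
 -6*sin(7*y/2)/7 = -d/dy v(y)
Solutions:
 v(y) = C1 - 12*cos(7*y/2)/49


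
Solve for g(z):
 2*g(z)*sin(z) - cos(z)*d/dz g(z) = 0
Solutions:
 g(z) = C1/cos(z)^2


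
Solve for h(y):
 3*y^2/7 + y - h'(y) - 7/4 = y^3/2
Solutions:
 h(y) = C1 - y^4/8 + y^3/7 + y^2/2 - 7*y/4


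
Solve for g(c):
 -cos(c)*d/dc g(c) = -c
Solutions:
 g(c) = C1 + Integral(c/cos(c), c)


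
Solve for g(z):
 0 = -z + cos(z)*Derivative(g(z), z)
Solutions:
 g(z) = C1 + Integral(z/cos(z), z)


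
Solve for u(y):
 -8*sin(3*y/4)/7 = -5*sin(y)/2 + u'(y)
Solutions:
 u(y) = C1 + 32*cos(3*y/4)/21 - 5*cos(y)/2


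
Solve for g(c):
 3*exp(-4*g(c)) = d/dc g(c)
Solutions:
 g(c) = log(-I*(C1 + 12*c)^(1/4))
 g(c) = log(I*(C1 + 12*c)^(1/4))
 g(c) = log(-(C1 + 12*c)^(1/4))
 g(c) = log(C1 + 12*c)/4


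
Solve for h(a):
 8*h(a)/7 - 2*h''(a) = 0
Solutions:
 h(a) = C1*exp(-2*sqrt(7)*a/7) + C2*exp(2*sqrt(7)*a/7)


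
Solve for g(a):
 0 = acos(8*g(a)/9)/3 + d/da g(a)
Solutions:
 Integral(1/acos(8*_y/9), (_y, g(a))) = C1 - a/3


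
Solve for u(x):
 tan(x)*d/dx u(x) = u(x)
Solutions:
 u(x) = C1*sin(x)


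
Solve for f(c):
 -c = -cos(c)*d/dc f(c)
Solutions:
 f(c) = C1 + Integral(c/cos(c), c)


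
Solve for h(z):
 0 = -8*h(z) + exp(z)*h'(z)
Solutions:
 h(z) = C1*exp(-8*exp(-z))


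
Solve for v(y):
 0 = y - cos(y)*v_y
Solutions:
 v(y) = C1 + Integral(y/cos(y), y)


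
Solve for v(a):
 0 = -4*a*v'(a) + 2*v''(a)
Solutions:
 v(a) = C1 + C2*erfi(a)


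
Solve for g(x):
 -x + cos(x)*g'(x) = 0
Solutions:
 g(x) = C1 + Integral(x/cos(x), x)


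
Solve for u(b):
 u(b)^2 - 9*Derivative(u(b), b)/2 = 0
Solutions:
 u(b) = -9/(C1 + 2*b)


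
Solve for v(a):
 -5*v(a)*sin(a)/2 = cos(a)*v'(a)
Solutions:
 v(a) = C1*cos(a)^(5/2)


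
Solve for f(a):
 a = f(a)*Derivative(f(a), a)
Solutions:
 f(a) = -sqrt(C1 + a^2)
 f(a) = sqrt(C1 + a^2)


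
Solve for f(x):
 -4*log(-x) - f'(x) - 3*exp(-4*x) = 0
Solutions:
 f(x) = C1 - 4*x*log(-x) + 4*x + 3*exp(-4*x)/4


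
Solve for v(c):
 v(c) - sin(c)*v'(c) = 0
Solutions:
 v(c) = C1*sqrt(cos(c) - 1)/sqrt(cos(c) + 1)


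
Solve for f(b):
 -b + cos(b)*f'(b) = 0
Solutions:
 f(b) = C1 + Integral(b/cos(b), b)


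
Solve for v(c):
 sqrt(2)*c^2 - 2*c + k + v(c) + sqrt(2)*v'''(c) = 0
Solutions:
 v(c) = C3*exp(-2^(5/6)*c/2) - sqrt(2)*c^2 + 2*c - k + (C1*sin(2^(5/6)*sqrt(3)*c/4) + C2*cos(2^(5/6)*sqrt(3)*c/4))*exp(2^(5/6)*c/4)


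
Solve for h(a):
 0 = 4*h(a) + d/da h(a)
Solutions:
 h(a) = C1*exp(-4*a)


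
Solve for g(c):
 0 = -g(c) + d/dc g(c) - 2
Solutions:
 g(c) = C1*exp(c) - 2


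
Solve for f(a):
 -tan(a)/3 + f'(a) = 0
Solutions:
 f(a) = C1 - log(cos(a))/3


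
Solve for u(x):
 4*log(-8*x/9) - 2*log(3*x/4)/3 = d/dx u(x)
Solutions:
 u(x) = C1 + 10*x*log(x)/3 + x*(-9*log(3) - 10/3 + log(6)/3 + 13*log(2) + 4*I*pi)


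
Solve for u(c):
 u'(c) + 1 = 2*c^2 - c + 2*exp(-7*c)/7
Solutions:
 u(c) = C1 + 2*c^3/3 - c^2/2 - c - 2*exp(-7*c)/49


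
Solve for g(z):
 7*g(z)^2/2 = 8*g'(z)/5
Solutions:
 g(z) = -16/(C1 + 35*z)


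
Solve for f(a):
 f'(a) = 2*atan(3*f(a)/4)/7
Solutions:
 Integral(1/atan(3*_y/4), (_y, f(a))) = C1 + 2*a/7


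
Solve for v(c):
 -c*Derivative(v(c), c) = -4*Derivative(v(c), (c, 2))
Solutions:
 v(c) = C1 + C2*erfi(sqrt(2)*c/4)


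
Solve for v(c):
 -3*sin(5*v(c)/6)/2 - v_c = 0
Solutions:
 3*c/2 + 3*log(cos(5*v(c)/6) - 1)/5 - 3*log(cos(5*v(c)/6) + 1)/5 = C1


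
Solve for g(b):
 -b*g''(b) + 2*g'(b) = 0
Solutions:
 g(b) = C1 + C2*b^3


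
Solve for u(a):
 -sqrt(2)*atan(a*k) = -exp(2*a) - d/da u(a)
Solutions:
 u(a) = C1 + sqrt(2)*Piecewise((a*atan(a*k) - log(a^2*k^2 + 1)/(2*k), Ne(k, 0)), (0, True)) - exp(2*a)/2


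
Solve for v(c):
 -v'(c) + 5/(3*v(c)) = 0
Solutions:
 v(c) = -sqrt(C1 + 30*c)/3
 v(c) = sqrt(C1 + 30*c)/3


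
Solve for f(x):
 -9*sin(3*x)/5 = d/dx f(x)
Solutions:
 f(x) = C1 + 3*cos(3*x)/5


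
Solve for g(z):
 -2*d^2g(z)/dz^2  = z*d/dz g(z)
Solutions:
 g(z) = C1 + C2*erf(z/2)


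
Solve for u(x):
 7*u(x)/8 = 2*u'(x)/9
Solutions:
 u(x) = C1*exp(63*x/16)


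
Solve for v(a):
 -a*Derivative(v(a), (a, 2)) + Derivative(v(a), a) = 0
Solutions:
 v(a) = C1 + C2*a^2


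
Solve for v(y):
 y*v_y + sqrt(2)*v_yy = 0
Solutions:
 v(y) = C1 + C2*erf(2^(1/4)*y/2)


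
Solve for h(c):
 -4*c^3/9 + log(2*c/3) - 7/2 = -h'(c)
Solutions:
 h(c) = C1 + c^4/9 - c*log(c) + c*log(3/2) + 9*c/2


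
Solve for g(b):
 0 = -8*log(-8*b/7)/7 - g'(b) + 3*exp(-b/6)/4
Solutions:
 g(b) = C1 - 8*b*log(-b)/7 + 8*b*(-3*log(2) + 1 + log(7))/7 - 9*exp(-b/6)/2


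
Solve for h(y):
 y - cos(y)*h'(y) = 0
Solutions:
 h(y) = C1 + Integral(y/cos(y), y)


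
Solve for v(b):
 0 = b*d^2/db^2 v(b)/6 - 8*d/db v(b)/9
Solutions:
 v(b) = C1 + C2*b^(19/3)


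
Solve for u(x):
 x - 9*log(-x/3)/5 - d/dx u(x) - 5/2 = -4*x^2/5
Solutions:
 u(x) = C1 + 4*x^3/15 + x^2/2 - 9*x*log(-x)/5 + x*(-7 + 18*log(3))/10


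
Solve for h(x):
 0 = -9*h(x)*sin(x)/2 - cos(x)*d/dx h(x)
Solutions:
 h(x) = C1*cos(x)^(9/2)


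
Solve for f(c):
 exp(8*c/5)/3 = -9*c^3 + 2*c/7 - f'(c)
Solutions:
 f(c) = C1 - 9*c^4/4 + c^2/7 - 5*exp(8*c/5)/24


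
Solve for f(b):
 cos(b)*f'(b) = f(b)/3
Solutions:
 f(b) = C1*(sin(b) + 1)^(1/6)/(sin(b) - 1)^(1/6)


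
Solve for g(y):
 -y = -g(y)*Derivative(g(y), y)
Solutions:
 g(y) = -sqrt(C1 + y^2)
 g(y) = sqrt(C1 + y^2)


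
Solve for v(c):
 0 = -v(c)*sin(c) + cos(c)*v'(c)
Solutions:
 v(c) = C1/cos(c)


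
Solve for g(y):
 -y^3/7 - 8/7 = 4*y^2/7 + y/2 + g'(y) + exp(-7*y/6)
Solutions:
 g(y) = C1 - y^4/28 - 4*y^3/21 - y^2/4 - 8*y/7 + 6*exp(-7*y/6)/7


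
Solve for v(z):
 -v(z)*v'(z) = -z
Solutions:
 v(z) = -sqrt(C1 + z^2)
 v(z) = sqrt(C1 + z^2)


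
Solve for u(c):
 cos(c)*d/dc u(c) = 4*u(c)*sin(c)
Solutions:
 u(c) = C1/cos(c)^4


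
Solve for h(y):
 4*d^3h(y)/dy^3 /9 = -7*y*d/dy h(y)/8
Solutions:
 h(y) = C1 + Integral(C2*airyai(-126^(1/3)*y/4) + C3*airybi(-126^(1/3)*y/4), y)


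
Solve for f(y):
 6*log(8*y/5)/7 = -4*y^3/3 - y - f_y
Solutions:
 f(y) = C1 - y^4/3 - y^2/2 - 6*y*log(y)/7 - 18*y*log(2)/7 + 6*y/7 + 6*y*log(5)/7


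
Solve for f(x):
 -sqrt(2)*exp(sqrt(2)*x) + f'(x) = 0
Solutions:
 f(x) = C1 + exp(sqrt(2)*x)


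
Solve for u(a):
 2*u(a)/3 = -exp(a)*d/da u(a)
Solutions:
 u(a) = C1*exp(2*exp(-a)/3)


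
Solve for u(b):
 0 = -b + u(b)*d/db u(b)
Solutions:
 u(b) = -sqrt(C1 + b^2)
 u(b) = sqrt(C1 + b^2)


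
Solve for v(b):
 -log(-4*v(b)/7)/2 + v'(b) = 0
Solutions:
 -2*Integral(1/(log(-_y) - log(7) + 2*log(2)), (_y, v(b))) = C1 - b


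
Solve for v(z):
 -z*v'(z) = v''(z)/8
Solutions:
 v(z) = C1 + C2*erf(2*z)


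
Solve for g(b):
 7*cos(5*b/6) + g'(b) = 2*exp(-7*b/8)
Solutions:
 g(b) = C1 - 42*sin(5*b/6)/5 - 16*exp(-7*b/8)/7


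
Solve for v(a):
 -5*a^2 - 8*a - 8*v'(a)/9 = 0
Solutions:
 v(a) = C1 - 15*a^3/8 - 9*a^2/2


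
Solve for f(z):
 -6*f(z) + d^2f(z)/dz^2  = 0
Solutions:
 f(z) = C1*exp(-sqrt(6)*z) + C2*exp(sqrt(6)*z)


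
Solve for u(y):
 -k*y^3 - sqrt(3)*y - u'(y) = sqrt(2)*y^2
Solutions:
 u(y) = C1 - k*y^4/4 - sqrt(2)*y^3/3 - sqrt(3)*y^2/2


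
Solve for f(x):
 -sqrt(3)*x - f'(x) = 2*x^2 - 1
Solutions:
 f(x) = C1 - 2*x^3/3 - sqrt(3)*x^2/2 + x


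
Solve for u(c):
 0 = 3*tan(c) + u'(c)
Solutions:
 u(c) = C1 + 3*log(cos(c))


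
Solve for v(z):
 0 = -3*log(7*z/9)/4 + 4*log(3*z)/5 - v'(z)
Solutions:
 v(z) = C1 + z*log(z)/20 - 3*z*log(7)/4 - z/20 + 23*z*log(3)/10


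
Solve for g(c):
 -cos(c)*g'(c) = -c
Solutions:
 g(c) = C1 + Integral(c/cos(c), c)


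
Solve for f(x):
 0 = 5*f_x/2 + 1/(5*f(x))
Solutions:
 f(x) = -sqrt(C1 - 4*x)/5
 f(x) = sqrt(C1 - 4*x)/5


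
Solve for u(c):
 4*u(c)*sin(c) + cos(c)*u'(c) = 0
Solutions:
 u(c) = C1*cos(c)^4


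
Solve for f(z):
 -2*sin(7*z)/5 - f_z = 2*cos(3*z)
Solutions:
 f(z) = C1 - 2*sin(3*z)/3 + 2*cos(7*z)/35


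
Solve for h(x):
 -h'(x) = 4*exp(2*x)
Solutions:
 h(x) = C1 - 2*exp(2*x)


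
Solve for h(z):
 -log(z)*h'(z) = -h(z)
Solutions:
 h(z) = C1*exp(li(z))


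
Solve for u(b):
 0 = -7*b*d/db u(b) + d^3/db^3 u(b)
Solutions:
 u(b) = C1 + Integral(C2*airyai(7^(1/3)*b) + C3*airybi(7^(1/3)*b), b)


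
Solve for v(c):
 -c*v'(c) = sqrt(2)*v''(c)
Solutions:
 v(c) = C1 + C2*erf(2^(1/4)*c/2)


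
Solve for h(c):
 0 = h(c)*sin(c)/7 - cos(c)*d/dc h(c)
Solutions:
 h(c) = C1/cos(c)^(1/7)


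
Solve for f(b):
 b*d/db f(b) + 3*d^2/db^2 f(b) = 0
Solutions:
 f(b) = C1 + C2*erf(sqrt(6)*b/6)


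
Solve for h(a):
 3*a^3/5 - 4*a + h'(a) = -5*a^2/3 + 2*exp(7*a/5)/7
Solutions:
 h(a) = C1 - 3*a^4/20 - 5*a^3/9 + 2*a^2 + 10*exp(7*a/5)/49


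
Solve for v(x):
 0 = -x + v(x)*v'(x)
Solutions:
 v(x) = -sqrt(C1 + x^2)
 v(x) = sqrt(C1 + x^2)


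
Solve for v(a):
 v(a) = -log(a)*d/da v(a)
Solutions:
 v(a) = C1*exp(-li(a))


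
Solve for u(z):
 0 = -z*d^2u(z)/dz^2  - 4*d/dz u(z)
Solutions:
 u(z) = C1 + C2/z^3


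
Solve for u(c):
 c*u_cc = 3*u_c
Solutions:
 u(c) = C1 + C2*c^4


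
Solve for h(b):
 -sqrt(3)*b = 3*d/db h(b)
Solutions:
 h(b) = C1 - sqrt(3)*b^2/6


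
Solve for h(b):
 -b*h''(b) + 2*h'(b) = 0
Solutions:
 h(b) = C1 + C2*b^3


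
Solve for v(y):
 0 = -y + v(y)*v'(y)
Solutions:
 v(y) = -sqrt(C1 + y^2)
 v(y) = sqrt(C1 + y^2)


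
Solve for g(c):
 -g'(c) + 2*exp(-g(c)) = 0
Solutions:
 g(c) = log(C1 + 2*c)


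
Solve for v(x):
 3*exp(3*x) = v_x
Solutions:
 v(x) = C1 + exp(3*x)


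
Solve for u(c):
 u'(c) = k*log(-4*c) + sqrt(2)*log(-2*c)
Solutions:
 u(c) = C1 + c*(k + sqrt(2))*log(-c) + c*(-k + 2*k*log(2) - sqrt(2) + sqrt(2)*log(2))


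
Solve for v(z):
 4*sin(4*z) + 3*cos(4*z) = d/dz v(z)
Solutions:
 v(z) = C1 + 3*sin(4*z)/4 - cos(4*z)


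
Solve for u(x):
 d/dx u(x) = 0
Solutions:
 u(x) = C1


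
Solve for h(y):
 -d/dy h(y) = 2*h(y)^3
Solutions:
 h(y) = -sqrt(2)*sqrt(-1/(C1 - 2*y))/2
 h(y) = sqrt(2)*sqrt(-1/(C1 - 2*y))/2


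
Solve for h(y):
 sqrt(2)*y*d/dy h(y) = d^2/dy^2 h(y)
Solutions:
 h(y) = C1 + C2*erfi(2^(3/4)*y/2)


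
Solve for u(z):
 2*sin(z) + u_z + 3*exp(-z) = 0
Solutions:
 u(z) = C1 + 2*cos(z) + 3*exp(-z)


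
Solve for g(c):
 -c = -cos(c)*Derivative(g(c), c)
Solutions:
 g(c) = C1 + Integral(c/cos(c), c)


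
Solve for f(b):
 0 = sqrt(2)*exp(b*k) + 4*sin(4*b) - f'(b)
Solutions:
 f(b) = C1 - cos(4*b) + sqrt(2)*exp(b*k)/k


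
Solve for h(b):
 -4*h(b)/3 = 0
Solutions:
 h(b) = 0


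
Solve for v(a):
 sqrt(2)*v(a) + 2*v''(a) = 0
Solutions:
 v(a) = C1*sin(2^(3/4)*a/2) + C2*cos(2^(3/4)*a/2)


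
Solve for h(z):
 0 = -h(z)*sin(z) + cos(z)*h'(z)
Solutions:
 h(z) = C1/cos(z)


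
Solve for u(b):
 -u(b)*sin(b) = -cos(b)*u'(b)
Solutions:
 u(b) = C1/cos(b)


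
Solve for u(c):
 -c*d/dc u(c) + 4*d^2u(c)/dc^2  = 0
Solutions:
 u(c) = C1 + C2*erfi(sqrt(2)*c/4)


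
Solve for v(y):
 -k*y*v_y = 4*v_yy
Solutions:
 v(y) = Piecewise((-sqrt(2)*sqrt(pi)*C1*erf(sqrt(2)*sqrt(k)*y/4)/sqrt(k) - C2, (k > 0) | (k < 0)), (-C1*y - C2, True))


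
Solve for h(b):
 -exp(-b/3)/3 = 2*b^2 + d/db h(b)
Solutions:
 h(b) = C1 - 2*b^3/3 + exp(-b/3)


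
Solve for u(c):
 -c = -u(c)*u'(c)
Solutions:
 u(c) = -sqrt(C1 + c^2)
 u(c) = sqrt(C1 + c^2)


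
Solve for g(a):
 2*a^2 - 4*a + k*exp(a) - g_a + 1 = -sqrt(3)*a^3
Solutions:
 g(a) = C1 + sqrt(3)*a^4/4 + 2*a^3/3 - 2*a^2 + a + k*exp(a)


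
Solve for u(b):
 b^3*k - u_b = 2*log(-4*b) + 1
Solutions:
 u(b) = C1 + b^4*k/4 - 2*b*log(-b) + b*(1 - 4*log(2))


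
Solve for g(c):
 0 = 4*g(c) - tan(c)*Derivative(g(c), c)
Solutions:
 g(c) = C1*sin(c)^4


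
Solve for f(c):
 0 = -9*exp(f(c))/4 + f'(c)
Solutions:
 f(c) = log(-1/(C1 + 9*c)) + 2*log(2)


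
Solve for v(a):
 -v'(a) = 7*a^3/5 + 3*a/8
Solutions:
 v(a) = C1 - 7*a^4/20 - 3*a^2/16


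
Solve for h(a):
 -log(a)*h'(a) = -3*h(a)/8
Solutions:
 h(a) = C1*exp(3*li(a)/8)


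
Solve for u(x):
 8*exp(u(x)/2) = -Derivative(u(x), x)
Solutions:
 u(x) = 2*log(1/(C1 + 8*x)) + 2*log(2)


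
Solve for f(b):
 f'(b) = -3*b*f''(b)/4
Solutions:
 f(b) = C1 + C2/b^(1/3)


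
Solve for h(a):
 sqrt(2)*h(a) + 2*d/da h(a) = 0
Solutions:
 h(a) = C1*exp(-sqrt(2)*a/2)


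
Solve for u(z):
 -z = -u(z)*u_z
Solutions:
 u(z) = -sqrt(C1 + z^2)
 u(z) = sqrt(C1 + z^2)


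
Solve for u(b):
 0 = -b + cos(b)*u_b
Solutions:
 u(b) = C1 + Integral(b/cos(b), b)


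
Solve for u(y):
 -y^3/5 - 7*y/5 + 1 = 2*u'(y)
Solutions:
 u(y) = C1 - y^4/40 - 7*y^2/20 + y/2


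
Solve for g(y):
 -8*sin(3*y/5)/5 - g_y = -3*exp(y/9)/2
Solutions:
 g(y) = C1 + 27*exp(y/9)/2 + 8*cos(3*y/5)/3


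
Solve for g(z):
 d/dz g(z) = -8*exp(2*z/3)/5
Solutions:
 g(z) = C1 - 12*exp(2*z/3)/5


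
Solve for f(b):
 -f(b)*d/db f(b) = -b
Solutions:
 f(b) = -sqrt(C1 + b^2)
 f(b) = sqrt(C1 + b^2)


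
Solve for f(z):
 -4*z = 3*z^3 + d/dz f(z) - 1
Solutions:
 f(z) = C1 - 3*z^4/4 - 2*z^2 + z


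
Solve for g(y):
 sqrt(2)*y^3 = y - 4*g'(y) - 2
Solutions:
 g(y) = C1 - sqrt(2)*y^4/16 + y^2/8 - y/2


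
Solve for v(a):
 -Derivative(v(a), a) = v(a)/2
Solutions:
 v(a) = C1*exp(-a/2)


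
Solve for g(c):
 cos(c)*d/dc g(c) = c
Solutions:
 g(c) = C1 + Integral(c/cos(c), c)


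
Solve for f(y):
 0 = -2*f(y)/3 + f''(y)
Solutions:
 f(y) = C1*exp(-sqrt(6)*y/3) + C2*exp(sqrt(6)*y/3)


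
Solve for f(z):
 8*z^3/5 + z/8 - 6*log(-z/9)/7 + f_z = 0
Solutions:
 f(z) = C1 - 2*z^4/5 - z^2/16 + 6*z*log(-z)/7 + 6*z*(-2*log(3) - 1)/7


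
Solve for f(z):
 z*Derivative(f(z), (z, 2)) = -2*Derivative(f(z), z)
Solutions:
 f(z) = C1 + C2/z


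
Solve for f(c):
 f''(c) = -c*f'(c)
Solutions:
 f(c) = C1 + C2*erf(sqrt(2)*c/2)


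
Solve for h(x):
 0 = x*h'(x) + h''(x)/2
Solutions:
 h(x) = C1 + C2*erf(x)


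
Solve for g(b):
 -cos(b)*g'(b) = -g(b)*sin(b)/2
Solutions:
 g(b) = C1/sqrt(cos(b))


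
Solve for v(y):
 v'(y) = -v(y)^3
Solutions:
 v(y) = -sqrt(2)*sqrt(-1/(C1 - y))/2
 v(y) = sqrt(2)*sqrt(-1/(C1 - y))/2


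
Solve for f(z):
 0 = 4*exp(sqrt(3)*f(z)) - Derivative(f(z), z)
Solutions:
 f(z) = sqrt(3)*(2*log(-1/(C1 + 4*z)) - log(3))/6


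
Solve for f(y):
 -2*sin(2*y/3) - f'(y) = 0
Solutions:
 f(y) = C1 + 3*cos(2*y/3)


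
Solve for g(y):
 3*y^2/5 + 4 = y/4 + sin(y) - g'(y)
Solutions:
 g(y) = C1 - y^3/5 + y^2/8 - 4*y - cos(y)


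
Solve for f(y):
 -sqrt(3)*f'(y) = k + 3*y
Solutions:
 f(y) = C1 - sqrt(3)*k*y/3 - sqrt(3)*y^2/2


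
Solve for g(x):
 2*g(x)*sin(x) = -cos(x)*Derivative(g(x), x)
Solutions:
 g(x) = C1*cos(x)^2


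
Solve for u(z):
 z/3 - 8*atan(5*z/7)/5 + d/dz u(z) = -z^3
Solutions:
 u(z) = C1 - z^4/4 - z^2/6 + 8*z*atan(5*z/7)/5 - 28*log(25*z^2 + 49)/25


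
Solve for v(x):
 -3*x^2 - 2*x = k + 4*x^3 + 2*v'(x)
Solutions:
 v(x) = C1 - k*x/2 - x^4/2 - x^3/2 - x^2/2


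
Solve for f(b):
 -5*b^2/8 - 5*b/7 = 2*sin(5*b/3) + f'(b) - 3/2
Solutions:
 f(b) = C1 - 5*b^3/24 - 5*b^2/14 + 3*b/2 + 6*cos(5*b/3)/5


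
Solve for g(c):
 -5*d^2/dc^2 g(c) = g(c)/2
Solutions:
 g(c) = C1*sin(sqrt(10)*c/10) + C2*cos(sqrt(10)*c/10)


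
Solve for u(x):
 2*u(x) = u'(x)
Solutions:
 u(x) = C1*exp(2*x)


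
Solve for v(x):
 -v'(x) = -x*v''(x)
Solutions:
 v(x) = C1 + C2*x^2


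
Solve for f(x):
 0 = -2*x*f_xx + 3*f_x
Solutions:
 f(x) = C1 + C2*x^(5/2)


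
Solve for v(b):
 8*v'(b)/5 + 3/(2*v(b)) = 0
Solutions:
 v(b) = -sqrt(C1 - 30*b)/4
 v(b) = sqrt(C1 - 30*b)/4


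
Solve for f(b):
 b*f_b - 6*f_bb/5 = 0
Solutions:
 f(b) = C1 + C2*erfi(sqrt(15)*b/6)


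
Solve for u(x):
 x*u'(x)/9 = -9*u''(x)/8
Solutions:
 u(x) = C1 + C2*erf(2*x/9)


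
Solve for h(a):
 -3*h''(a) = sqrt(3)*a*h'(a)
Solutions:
 h(a) = C1 + C2*erf(sqrt(2)*3^(3/4)*a/6)


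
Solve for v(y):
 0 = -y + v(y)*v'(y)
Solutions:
 v(y) = -sqrt(C1 + y^2)
 v(y) = sqrt(C1 + y^2)


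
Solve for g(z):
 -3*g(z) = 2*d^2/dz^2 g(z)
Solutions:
 g(z) = C1*sin(sqrt(6)*z/2) + C2*cos(sqrt(6)*z/2)


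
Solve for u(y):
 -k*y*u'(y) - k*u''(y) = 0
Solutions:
 u(y) = C1 + C2*erf(sqrt(2)*y/2)


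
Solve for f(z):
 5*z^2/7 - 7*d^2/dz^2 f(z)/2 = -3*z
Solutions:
 f(z) = C1 + C2*z + 5*z^4/294 + z^3/7


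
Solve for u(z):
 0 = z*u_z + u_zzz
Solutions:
 u(z) = C1 + Integral(C2*airyai(-z) + C3*airybi(-z), z)


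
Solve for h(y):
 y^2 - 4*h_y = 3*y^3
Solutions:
 h(y) = C1 - 3*y^4/16 + y^3/12


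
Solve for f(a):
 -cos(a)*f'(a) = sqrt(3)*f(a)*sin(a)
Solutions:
 f(a) = C1*cos(a)^(sqrt(3))


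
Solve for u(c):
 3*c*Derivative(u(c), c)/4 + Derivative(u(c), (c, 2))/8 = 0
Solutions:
 u(c) = C1 + C2*erf(sqrt(3)*c)


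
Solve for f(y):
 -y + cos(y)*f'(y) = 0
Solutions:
 f(y) = C1 + Integral(y/cos(y), y)


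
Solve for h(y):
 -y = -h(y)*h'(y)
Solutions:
 h(y) = -sqrt(C1 + y^2)
 h(y) = sqrt(C1 + y^2)


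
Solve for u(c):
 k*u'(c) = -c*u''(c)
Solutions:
 u(c) = C1 + c^(1 - re(k))*(C2*sin(log(c)*Abs(im(k))) + C3*cos(log(c)*im(k)))


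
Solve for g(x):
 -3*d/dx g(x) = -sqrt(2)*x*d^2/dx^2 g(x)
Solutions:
 g(x) = C1 + C2*x^(1 + 3*sqrt(2)/2)


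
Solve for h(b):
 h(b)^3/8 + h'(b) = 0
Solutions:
 h(b) = -2*sqrt(-1/(C1 - b))
 h(b) = 2*sqrt(-1/(C1 - b))


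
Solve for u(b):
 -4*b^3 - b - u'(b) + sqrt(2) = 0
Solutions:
 u(b) = C1 - b^4 - b^2/2 + sqrt(2)*b


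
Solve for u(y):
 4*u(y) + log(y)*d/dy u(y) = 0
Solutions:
 u(y) = C1*exp(-4*li(y))


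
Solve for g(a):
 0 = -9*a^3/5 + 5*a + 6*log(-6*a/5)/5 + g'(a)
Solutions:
 g(a) = C1 + 9*a^4/20 - 5*a^2/2 - 6*a*log(-a)/5 + 6*a*(-log(6) + 1 + log(5))/5


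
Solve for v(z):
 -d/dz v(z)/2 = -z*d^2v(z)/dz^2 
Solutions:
 v(z) = C1 + C2*z^(3/2)


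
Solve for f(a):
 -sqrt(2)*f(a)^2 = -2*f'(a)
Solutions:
 f(a) = -2/(C1 + sqrt(2)*a)


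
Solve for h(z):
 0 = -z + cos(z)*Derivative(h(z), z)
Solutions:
 h(z) = C1 + Integral(z/cos(z), z)


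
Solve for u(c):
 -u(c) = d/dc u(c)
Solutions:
 u(c) = C1*exp(-c)


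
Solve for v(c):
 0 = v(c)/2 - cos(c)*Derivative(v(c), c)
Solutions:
 v(c) = C1*(sin(c) + 1)^(1/4)/(sin(c) - 1)^(1/4)


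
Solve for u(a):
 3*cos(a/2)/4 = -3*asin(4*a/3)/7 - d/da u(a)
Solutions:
 u(a) = C1 - 3*a*asin(4*a/3)/7 - 3*sqrt(9 - 16*a^2)/28 - 3*sin(a/2)/2


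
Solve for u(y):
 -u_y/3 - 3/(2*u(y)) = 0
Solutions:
 u(y) = -sqrt(C1 - 9*y)
 u(y) = sqrt(C1 - 9*y)


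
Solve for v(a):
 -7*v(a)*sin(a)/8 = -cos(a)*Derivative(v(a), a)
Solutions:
 v(a) = C1/cos(a)^(7/8)


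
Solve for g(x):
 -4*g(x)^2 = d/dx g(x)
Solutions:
 g(x) = 1/(C1 + 4*x)


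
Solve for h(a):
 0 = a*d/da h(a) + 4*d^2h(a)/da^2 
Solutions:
 h(a) = C1 + C2*erf(sqrt(2)*a/4)


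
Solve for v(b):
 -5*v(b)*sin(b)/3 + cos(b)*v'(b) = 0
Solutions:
 v(b) = C1/cos(b)^(5/3)


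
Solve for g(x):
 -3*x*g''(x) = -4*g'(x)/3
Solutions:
 g(x) = C1 + C2*x^(13/9)


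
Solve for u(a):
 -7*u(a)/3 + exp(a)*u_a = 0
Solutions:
 u(a) = C1*exp(-7*exp(-a)/3)


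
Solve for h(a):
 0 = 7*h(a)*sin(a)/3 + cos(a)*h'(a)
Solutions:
 h(a) = C1*cos(a)^(7/3)


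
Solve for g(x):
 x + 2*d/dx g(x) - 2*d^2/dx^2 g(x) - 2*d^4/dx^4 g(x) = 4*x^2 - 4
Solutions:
 g(x) = C1 + C2*exp(-x*(-2*18^(1/3)/(9 + sqrt(93))^(1/3) + 12^(1/3)*(9 + sqrt(93))^(1/3))/12)*sin(2^(1/3)*3^(1/6)*x*(6/(9 + sqrt(93))^(1/3) + 2^(1/3)*3^(2/3)*(9 + sqrt(93))^(1/3))/12) + C3*exp(-x*(-2*18^(1/3)/(9 + sqrt(93))^(1/3) + 12^(1/3)*(9 + sqrt(93))^(1/3))/12)*cos(2^(1/3)*3^(1/6)*x*(6/(9 + sqrt(93))^(1/3) + 2^(1/3)*3^(2/3)*(9 + sqrt(93))^(1/3))/12) + C4*exp(x*(-2*18^(1/3)/(9 + sqrt(93))^(1/3) + 12^(1/3)*(9 + sqrt(93))^(1/3))/6) + 2*x^3/3 + 7*x^2/4 + 3*x/2


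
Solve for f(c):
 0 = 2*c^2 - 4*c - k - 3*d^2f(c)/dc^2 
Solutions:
 f(c) = C1 + C2*c + c^4/18 - 2*c^3/9 - c^2*k/6


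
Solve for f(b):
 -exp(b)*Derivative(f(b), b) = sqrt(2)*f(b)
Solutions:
 f(b) = C1*exp(sqrt(2)*exp(-b))


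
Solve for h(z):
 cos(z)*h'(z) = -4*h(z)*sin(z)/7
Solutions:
 h(z) = C1*cos(z)^(4/7)


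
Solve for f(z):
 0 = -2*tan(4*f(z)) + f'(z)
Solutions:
 f(z) = -asin(C1*exp(8*z))/4 + pi/4
 f(z) = asin(C1*exp(8*z))/4


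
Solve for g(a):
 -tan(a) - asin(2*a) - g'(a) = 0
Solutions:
 g(a) = C1 - a*asin(2*a) - sqrt(1 - 4*a^2)/2 + log(cos(a))


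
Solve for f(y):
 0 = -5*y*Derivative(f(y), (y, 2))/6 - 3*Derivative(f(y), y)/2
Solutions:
 f(y) = C1 + C2/y^(4/5)


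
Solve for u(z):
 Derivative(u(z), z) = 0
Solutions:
 u(z) = C1


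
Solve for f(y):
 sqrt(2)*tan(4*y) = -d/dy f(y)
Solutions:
 f(y) = C1 + sqrt(2)*log(cos(4*y))/4


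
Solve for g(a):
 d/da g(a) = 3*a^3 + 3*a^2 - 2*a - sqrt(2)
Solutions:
 g(a) = C1 + 3*a^4/4 + a^3 - a^2 - sqrt(2)*a


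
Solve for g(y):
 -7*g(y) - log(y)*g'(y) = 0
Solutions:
 g(y) = C1*exp(-7*li(y))


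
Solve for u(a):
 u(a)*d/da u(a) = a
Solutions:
 u(a) = -sqrt(C1 + a^2)
 u(a) = sqrt(C1 + a^2)
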